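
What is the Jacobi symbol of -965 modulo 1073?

Pull out -1: (-965 / 1073) = (-1 / 1073)·(965 / 1073). Since 1073 ≡ 1 (mod 4), (-1 / 1073) = +1. Now have (965 / 1073).
965 ≡ 1 (mod 4), so quadratic reciprocity gives (965 / 1073) = (1073 / 965). Reduce: 1073 ≡ 108 (mod 965). Now have (108 / 965).
Factor out 2: 108 = 2^2·27. Since 965 ≡ 5 (mod 8), (2 / 965) = -1, and (2 / 965)^2 = +1. Now have (27 / 965).
965 ≡ 1 (mod 4), so quadratic reciprocity gives (27 / 965) = (965 / 27). Reduce: 965 ≡ 20 (mod 27). Now have (20 / 27).
Factor out 2: 20 = 2^2·5. Since 27 ≡ 3 (mod 8), (2 / 27) = -1, and (2 / 27)^2 = +1. Now have (5 / 27).
5 ≡ 1 (mod 4), so quadratic reciprocity gives (5 / 27) = (27 / 5). Reduce: 27 ≡ 2 (mod 5). Now have (2 / 5).
Factor out 2: 2 = 2. Since 5 ≡ 5 (mod 8), (2 / 5) = -1. Now have -(1 / 5).
(1 / 5) = 1. Collecting the sign factors: -1.

-1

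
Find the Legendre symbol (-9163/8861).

-1

(-9163/8861)
  = (8559/8861)    [-9163 ≡ 8559 mod 8861]
  = (8861/8559)    [QR: 8861 ≡ 1 mod 4, sign kept]
  = (302/8559)    [8861 ≡ 302 mod 8559]
  = (151/8559)    [8559 ≡ 7 mod 8 ⇒ (2/8559) = +1]
  = -(8559/151)    [QR: both ≡ 3 mod 4, sign flips]
  = -(103/151)    [8559 ≡ 103 mod 151]
  = (151/103)    [QR: both ≡ 3 mod 4, sign flips]
  = (48/103)    [151 ≡ 48 mod 103]
  = (3/103)    [103 ≡ 7 mod 8 ⇒ (2/103)^4 = +1]
  = -(103/3)    [QR: both ≡ 3 mod 4, sign flips]
  = -(1/3)    [103 ≡ 1 mod 3]
  = -1    [(1/3) = 1]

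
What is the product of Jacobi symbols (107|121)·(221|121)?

1

By multiplicativity, (107·221|121) = (107|121)·(221|121).
First factor (107|121):
(107|121)
  = (121|107)    [QR: 121 ≡ 1 mod 4, sign kept]
  = (14|107)    [121 ≡ 14 mod 107]
  = -(7|107)    [107 ≡ 3 mod 8 ⇒ (2|107) = -1]
  = (107|7)    [QR: both ≡ 3 mod 4, sign flips]
  = (2|7)    [107 ≡ 2 mod 7]
  = (1|7)    [7 ≡ 7 mod 8 ⇒ (2|7) = +1]
  = 1    [(1|7) = 1]
Second factor (221|121):
(221|121)
  = (100|121)    [221 ≡ 100 mod 121]
  = (25|121)    [121 ≡ 1 mod 8 ⇒ (2|121)^2 = +1]
  = (121|25)    [QR: 25 ≡ 1 mod 4, sign kept]
  = (21|25)    [121 ≡ 21 mod 25]
  = (25|21)    [QR: 21 ≡ 1 mod 4, sign kept]
  = (4|21)    [25 ≡ 4 mod 21]
  = (1|21)    [21 ≡ 5 mod 8 ⇒ (2|21)^2 = +1]
  = 1    [(1|21) = 1]
Product: (1)·(1) = 1.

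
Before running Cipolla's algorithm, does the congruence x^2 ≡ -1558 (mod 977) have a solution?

(-1558/977)
  = (396/977)    [-1558 ≡ 396 mod 977]
  = (99/977)    [977 ≡ 1 mod 8 ⇒ (2/977)^2 = +1]
  = (977/99)    [QR: 977 ≡ 1 mod 4, sign kept]
  = (86/99)    [977 ≡ 86 mod 99]
  = -(43/99)    [99 ≡ 3 mod 8 ⇒ (2/99) = -1]
  = (99/43)    [QR: both ≡ 3 mod 4, sign flips]
  = (13/43)    [99 ≡ 13 mod 43]
  = (43/13)    [QR: 13 ≡ 1 mod 4, sign kept]
  = (4/13)    [43 ≡ 4 mod 13]
  = (1/13)    [13 ≡ 5 mod 8 ⇒ (2/13)^2 = +1]
  = 1    [(1/13) = 1]
(-1558/977) = 1, and 977 is prime, so -1558 is a quadratic residue mod 977.

yes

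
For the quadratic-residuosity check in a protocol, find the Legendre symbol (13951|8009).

Reduce the numerator: 13951 ≡ 5942 (mod 8009), so (13951|8009) = (5942|8009).
Factor out 2: 5942 = 2·2971. Since 8009 ≡ 1 (mod 8), (2|8009) = +1. Now have (2971|8009).
8009 ≡ 1 (mod 4), so quadratic reciprocity gives (2971|8009) = (8009|2971). Reduce: 8009 ≡ 2067 (mod 2971). Now have (2067|2971).
Both 2067 ≡ 3 and 2971 ≡ 3 (mod 4), so reciprocity gives (2067|2971) = -(2971|2067). Reduce: 2971 ≡ 904 (mod 2067). Now have -(904|2067).
Factor out 2: 904 = 2^3·113. Since 2067 ≡ 3 (mod 8), (2|2067) = -1, and (2|2067)^3 = -1. Now have (113|2067).
113 ≡ 1 (mod 4), so quadratic reciprocity gives (113|2067) = (2067|113). Reduce: 2067 ≡ 33 (mod 113). Now have (33|113).
33 ≡ 1 (mod 4), so quadratic reciprocity gives (33|113) = (113|33). Reduce: 113 ≡ 14 (mod 33). Now have (14|33).
Factor out 2: 14 = 2·7. Since 33 ≡ 1 (mod 8), (2|33) = +1. Now have (7|33).
33 ≡ 1 (mod 4), so quadratic reciprocity gives (7|33) = (33|7). Reduce: 33 ≡ 5 (mod 7). Now have (5|7).
5 ≡ 1 (mod 4), so quadratic reciprocity gives (5|7) = (7|5). Reduce: 7 ≡ 2 (mod 5). Now have (2|5).
Factor out 2: 2 = 2. Since 5 ≡ 5 (mod 8), (2|5) = -1. Now have -(1|5).
(1|5) = 1. Collecting the sign factors: -1.

-1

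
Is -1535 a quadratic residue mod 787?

Reduce the numerator: -1535 ≡ 39 (mod 787), so (-1535/787) = (39/787).
Both 39 ≡ 3 and 787 ≡ 3 (mod 4), so reciprocity gives (39/787) = -(787/39). Reduce: 787 ≡ 7 (mod 39). Now have -(7/39).
Both 7 ≡ 3 and 39 ≡ 3 (mod 4), so reciprocity gives (7/39) = -(39/7). Reduce: 39 ≡ 4 (mod 7). Now have (4/7).
Factor out 2: 4 = 2^2. Since 7 ≡ 7 (mod 8), (2/7) = +1, and (2/7)^2 = +1. Now have (1/7).
(1/7) = 1. Collecting the sign factors: 1.
The Legendre symbol is 1, so x^2 ≡ -1535 (mod 787) has solution.

yes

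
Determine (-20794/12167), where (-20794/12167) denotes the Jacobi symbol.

(-20794/12167)
  = (3540/12167)    [-20794 ≡ 3540 mod 12167]
  = (885/12167)    [12167 ≡ 7 mod 8 ⇒ (2/12167)^2 = +1]
  = (12167/885)    [QR: 885 ≡ 1 mod 4, sign kept]
  = (662/885)    [12167 ≡ 662 mod 885]
  = -(331/885)    [885 ≡ 5 mod 8 ⇒ (2/885) = -1]
  = -(885/331)    [QR: 885 ≡ 1 mod 4, sign kept]
  = -(223/331)    [885 ≡ 223 mod 331]
  = (331/223)    [QR: both ≡ 3 mod 4, sign flips]
  = (108/223)    [331 ≡ 108 mod 223]
  = (27/223)    [223 ≡ 7 mod 8 ⇒ (2/223)^2 = +1]
  = -(223/27)    [QR: both ≡ 3 mod 4, sign flips]
  = -(7/27)    [223 ≡ 7 mod 27]
  = (27/7)    [QR: both ≡ 3 mod 4, sign flips]
  = (6/7)    [27 ≡ 6 mod 7]
  = (3/7)    [7 ≡ 7 mod 8 ⇒ (2/7) = +1]
  = -(7/3)    [QR: both ≡ 3 mod 4, sign flips]
  = -(1/3)    [7 ≡ 1 mod 3]
  = -1    [(1/3) = 1]

-1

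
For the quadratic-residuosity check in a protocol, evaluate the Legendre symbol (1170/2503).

1

(1170/2503)
  = (585/2503)    [2503 ≡ 7 mod 8 ⇒ (2/2503) = +1]
  = (2503/585)    [QR: 585 ≡ 1 mod 4, sign kept]
  = (163/585)    [2503 ≡ 163 mod 585]
  = (585/163)    [QR: 585 ≡ 1 mod 4, sign kept]
  = (96/163)    [585 ≡ 96 mod 163]
  = -(3/163)    [163 ≡ 3 mod 8 ⇒ (2/163)^5 = -1]
  = (163/3)    [QR: both ≡ 3 mod 4, sign flips]
  = (1/3)    [163 ≡ 1 mod 3]
  = 1    [(1/3) = 1]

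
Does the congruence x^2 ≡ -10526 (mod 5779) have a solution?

no

Pull out -1: (-10526/5779) = (-1/5779)·(10526/5779). Since 5779 ≡ 3 (mod 4), (-1/5779) = -1. Now have -(10526/5779).
Reduce the numerator: 10526 ≡ 4747 (mod 5779), so (10526/5779) = (4747/5779).
Both 4747 ≡ 3 and 5779 ≡ 3 (mod 4), so reciprocity gives (4747/5779) = -(5779/4747). Reduce: 5779 ≡ 1032 (mod 4747). Now have (1032/4747).
Factor out 2: 1032 = 2^3·129. Since 4747 ≡ 3 (mod 8), (2/4747) = -1, and (2/4747)^3 = -1. Now have -(129/4747).
129 ≡ 1 (mod 4), so quadratic reciprocity gives (129/4747) = (4747/129). Reduce: 4747 ≡ 103 (mod 129). Now have -(103/129).
129 ≡ 1 (mod 4), so quadratic reciprocity gives (103/129) = (129/103). Reduce: 129 ≡ 26 (mod 103). Now have -(26/103).
Factor out 2: 26 = 2·13. Since 103 ≡ 7 (mod 8), (2/103) = +1. Now have -(13/103).
13 ≡ 1 (mod 4), so quadratic reciprocity gives (13/103) = (103/13). Reduce: 103 ≡ 12 (mod 13). Now have -(12/13).
Factor out 2: 12 = 2^2·3. Since 13 ≡ 5 (mod 8), (2/13) = -1, and (2/13)^2 = +1. Now have -(3/13).
13 ≡ 1 (mod 4), so quadratic reciprocity gives (3/13) = (13/3). Reduce: 13 ≡ 1 (mod 3). Now have -(1/3).
(1/3) = 1. Collecting the sign factors: -1.
(-10526/5779) = -1, and 5779 is prime, so -10526 is not a quadratic residue mod 5779.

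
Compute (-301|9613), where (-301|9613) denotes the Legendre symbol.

1

(-301|9613)
  = (9312|9613)    [-301 ≡ 9312 mod 9613]
  = -(291|9613)    [9613 ≡ 5 mod 8 ⇒ (2|9613)^5 = -1]
  = -(9613|291)    [QR: 9613 ≡ 1 mod 4, sign kept]
  = -(10|291)    [9613 ≡ 10 mod 291]
  = (5|291)    [291 ≡ 3 mod 8 ⇒ (2|291) = -1]
  = (291|5)    [QR: 5 ≡ 1 mod 4, sign kept]
  = (1|5)    [291 ≡ 1 mod 5]
  = 1    [(1|5) = 1]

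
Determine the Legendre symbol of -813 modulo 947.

1

Pull out -1: (-813|947) = (-1|947)·(813|947). Since 947 ≡ 3 (mod 4), (-1|947) = -1. Now have -(813|947).
813 ≡ 1 (mod 4), so quadratic reciprocity gives (813|947) = (947|813). Reduce: 947 ≡ 134 (mod 813). Now have -(134|813).
Factor out 2: 134 = 2·67. Since 813 ≡ 5 (mod 8), (2|813) = -1. Now have (67|813).
813 ≡ 1 (mod 4), so quadratic reciprocity gives (67|813) = (813|67). Reduce: 813 ≡ 9 (mod 67). Now have (9|67).
9 ≡ 1 (mod 4), so quadratic reciprocity gives (9|67) = (67|9). Reduce: 67 ≡ 4 (mod 9). Now have (4|9).
Factor out 2: 4 = 2^2. Since 9 ≡ 1 (mod 8), (2|9) = +1, and (2|9)^2 = +1. Now have (1|9).
(1|9) = 1. Collecting the sign factors: 1.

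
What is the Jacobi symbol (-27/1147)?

1

Reduce the numerator: -27 ≡ 1120 (mod 1147), so (-27/1147) = (1120/1147).
Factor out 2: 1120 = 2^5·35. Since 1147 ≡ 3 (mod 8), (2/1147) = -1, and (2/1147)^5 = -1. Now have -(35/1147).
Both 35 ≡ 3 and 1147 ≡ 3 (mod 4), so reciprocity gives (35/1147) = -(1147/35). Reduce: 1147 ≡ 27 (mod 35). Now have (27/35).
Both 27 ≡ 3 and 35 ≡ 3 (mod 4), so reciprocity gives (27/35) = -(35/27). Reduce: 35 ≡ 8 (mod 27). Now have -(8/27).
Factor out 2: 8 = 2^3. Since 27 ≡ 3 (mod 8), (2/27) = -1, and (2/27)^3 = -1. Now have (1/27).
(1/27) = 1. Collecting the sign factors: 1.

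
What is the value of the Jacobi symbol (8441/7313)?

-1

(8441/7313)
  = (1128/7313)    [8441 ≡ 1128 mod 7313]
  = (141/7313)    [7313 ≡ 1 mod 8 ⇒ (2/7313)^3 = +1]
  = (7313/141)    [QR: 141 ≡ 1 mod 4, sign kept]
  = (122/141)    [7313 ≡ 122 mod 141]
  = -(61/141)    [141 ≡ 5 mod 8 ⇒ (2/141) = -1]
  = -(141/61)    [QR: 61 ≡ 1 mod 4, sign kept]
  = -(19/61)    [141 ≡ 19 mod 61]
  = -(61/19)    [QR: 61 ≡ 1 mod 4, sign kept]
  = -(4/19)    [61 ≡ 4 mod 19]
  = -(1/19)    [19 ≡ 3 mod 8 ⇒ (2/19)^2 = +1]
  = -1    [(1/19) = 1]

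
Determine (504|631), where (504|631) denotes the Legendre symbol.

-1

(504|631)
  = (63|631)    [631 ≡ 7 mod 8 ⇒ (2|631)^3 = +1]
  = -(631|63)    [QR: both ≡ 3 mod 4, sign flips]
  = -(1|63)    [631 ≡ 1 mod 63]
  = -1    [(1|63) = 1]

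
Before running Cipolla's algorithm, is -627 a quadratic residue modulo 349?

(-627/349)
  = (71/349)    [-627 ≡ 71 mod 349]
  = (349/71)    [QR: 349 ≡ 1 mod 4, sign kept]
  = (65/71)    [349 ≡ 65 mod 71]
  = (71/65)    [QR: 65 ≡ 1 mod 4, sign kept]
  = (6/65)    [71 ≡ 6 mod 65]
  = (3/65)    [65 ≡ 1 mod 8 ⇒ (2/65) = +1]
  = (65/3)    [QR: 65 ≡ 1 mod 4, sign kept]
  = (2/3)    [65 ≡ 2 mod 3]
  = -(1/3)    [3 ≡ 3 mod 8 ⇒ (2/3) = -1]
  = -1    [(1/3) = 1]
The Legendre symbol is -1, so x^2 ≡ -627 (mod 349) has no solution.

no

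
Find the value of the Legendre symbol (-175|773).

Pull out -1: (-175|773) = (-1|773)·(175|773). Since 773 ≡ 1 (mod 4), (-1|773) = +1. Now have (175|773).
773 ≡ 1 (mod 4), so quadratic reciprocity gives (175|773) = (773|175). Reduce: 773 ≡ 73 (mod 175). Now have (73|175).
73 ≡ 1 (mod 4), so quadratic reciprocity gives (73|175) = (175|73). Reduce: 175 ≡ 29 (mod 73). Now have (29|73).
29 ≡ 1 (mod 4), so quadratic reciprocity gives (29|73) = (73|29). Reduce: 73 ≡ 15 (mod 29). Now have (15|29).
29 ≡ 1 (mod 4), so quadratic reciprocity gives (15|29) = (29|15). Reduce: 29 ≡ 14 (mod 15). Now have (14|15).
Factor out 2: 14 = 2·7. Since 15 ≡ 7 (mod 8), (2|15) = +1. Now have (7|15).
Both 7 ≡ 3 and 15 ≡ 3 (mod 4), so reciprocity gives (7|15) = -(15|7). Reduce: 15 ≡ 1 (mod 7). Now have -(1|7).
(1|7) = 1. Collecting the sign factors: -1.

-1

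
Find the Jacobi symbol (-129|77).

Reduce the numerator: -129 ≡ 25 (mod 77), so (-129|77) = (25|77).
25 ≡ 1 (mod 4), so quadratic reciprocity gives (25|77) = (77|25). Reduce: 77 ≡ 2 (mod 25). Now have (2|25).
Factor out 2: 2 = 2. Since 25 ≡ 1 (mod 8), (2|25) = +1. Now have (1|25).
(1|25) = 1. Collecting the sign factors: 1.

1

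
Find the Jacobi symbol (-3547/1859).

Reduce the numerator: -3547 ≡ 171 (mod 1859), so (-3547/1859) = (171/1859).
Both 171 ≡ 3 and 1859 ≡ 3 (mod 4), so reciprocity gives (171/1859) = -(1859/171). Reduce: 1859 ≡ 149 (mod 171). Now have -(149/171).
149 ≡ 1 (mod 4), so quadratic reciprocity gives (149/171) = (171/149). Reduce: 171 ≡ 22 (mod 149). Now have -(22/149).
Factor out 2: 22 = 2·11. Since 149 ≡ 5 (mod 8), (2/149) = -1. Now have (11/149).
149 ≡ 1 (mod 4), so quadratic reciprocity gives (11/149) = (149/11). Reduce: 149 ≡ 6 (mod 11). Now have (6/11).
Factor out 2: 6 = 2·3. Since 11 ≡ 3 (mod 8), (2/11) = -1. Now have -(3/11).
Both 3 ≡ 3 and 11 ≡ 3 (mod 4), so reciprocity gives (3/11) = -(11/3). Reduce: 11 ≡ 2 (mod 3). Now have (2/3).
Factor out 2: 2 = 2. Since 3 ≡ 3 (mod 8), (2/3) = -1. Now have -(1/3).
(1/3) = 1. Collecting the sign factors: -1.

-1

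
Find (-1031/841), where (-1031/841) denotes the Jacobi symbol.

(-1031/841)
  = (1031/841)    [841 ≡ 1 mod 4 ⇒ (-1/841) = +1]
  = (190/841)    [1031 ≡ 190 mod 841]
  = (95/841)    [841 ≡ 1 mod 8 ⇒ (2/841) = +1]
  = (841/95)    [QR: 841 ≡ 1 mod 4, sign kept]
  = (81/95)    [841 ≡ 81 mod 95]
  = (95/81)    [QR: 81 ≡ 1 mod 4, sign kept]
  = (14/81)    [95 ≡ 14 mod 81]
  = (7/81)    [81 ≡ 1 mod 8 ⇒ (2/81) = +1]
  = (81/7)    [QR: 81 ≡ 1 mod 4, sign kept]
  = (4/7)    [81 ≡ 4 mod 7]
  = (1/7)    [7 ≡ 7 mod 8 ⇒ (2/7)^2 = +1]
  = 1    [(1/7) = 1]

1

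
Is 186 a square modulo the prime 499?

Factor out 2: 186 = 2·93. Since 499 ≡ 3 (mod 8), (2/499) = -1. Now have -(93/499).
93 ≡ 1 (mod 4), so quadratic reciprocity gives (93/499) = (499/93). Reduce: 499 ≡ 34 (mod 93). Now have -(34/93).
Factor out 2: 34 = 2·17. Since 93 ≡ 5 (mod 8), (2/93) = -1. Now have (17/93).
17 ≡ 1 (mod 4), so quadratic reciprocity gives (17/93) = (93/17). Reduce: 93 ≡ 8 (mod 17). Now have (8/17).
Factor out 2: 8 = 2^3. Since 17 ≡ 1 (mod 8), (2/17) = +1, and (2/17)^3 = +1. Now have (1/17).
(1/17) = 1. Collecting the sign factors: 1.
(186/499) = 1, and 499 is prime, so 186 is a quadratic residue mod 499.

yes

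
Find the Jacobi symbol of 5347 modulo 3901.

-1

(5347/3901)
  = (1446/3901)    [5347 ≡ 1446 mod 3901]
  = -(723/3901)    [3901 ≡ 5 mod 8 ⇒ (2/3901) = -1]
  = -(3901/723)    [QR: 3901 ≡ 1 mod 4, sign kept]
  = -(286/723)    [3901 ≡ 286 mod 723]
  = (143/723)    [723 ≡ 3 mod 8 ⇒ (2/723) = -1]
  = -(723/143)    [QR: both ≡ 3 mod 4, sign flips]
  = -(8/143)    [723 ≡ 8 mod 143]
  = -(1/143)    [143 ≡ 7 mod 8 ⇒ (2/143)^3 = +1]
  = -1    [(1/143) = 1]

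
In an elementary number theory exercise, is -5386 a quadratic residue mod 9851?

yes

(-5386/9851)
  = (4465/9851)    [-5386 ≡ 4465 mod 9851]
  = (9851/4465)    [QR: 4465 ≡ 1 mod 4, sign kept]
  = (921/4465)    [9851 ≡ 921 mod 4465]
  = (4465/921)    [QR: 921 ≡ 1 mod 4, sign kept]
  = (781/921)    [4465 ≡ 781 mod 921]
  = (921/781)    [QR: 781 ≡ 1 mod 4, sign kept]
  = (140/781)    [921 ≡ 140 mod 781]
  = (35/781)    [781 ≡ 5 mod 8 ⇒ (2/781)^2 = +1]
  = (781/35)    [QR: 781 ≡ 1 mod 4, sign kept]
  = (11/35)    [781 ≡ 11 mod 35]
  = -(35/11)    [QR: both ≡ 3 mod 4, sign flips]
  = -(2/11)    [35 ≡ 2 mod 11]
  = (1/11)    [11 ≡ 3 mod 8 ⇒ (2/11) = -1]
  = 1    [(1/11) = 1]
(-5386/9851) = 1, and 9851 is prime, so -5386 is a quadratic residue mod 9851.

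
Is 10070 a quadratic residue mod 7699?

no

(10070/7699)
  = (2371/7699)    [10070 ≡ 2371 mod 7699]
  = -(7699/2371)    [QR: both ≡ 3 mod 4, sign flips]
  = -(586/2371)    [7699 ≡ 586 mod 2371]
  = (293/2371)    [2371 ≡ 3 mod 8 ⇒ (2/2371) = -1]
  = (2371/293)    [QR: 293 ≡ 1 mod 4, sign kept]
  = (27/293)    [2371 ≡ 27 mod 293]
  = (293/27)    [QR: 293 ≡ 1 mod 4, sign kept]
  = (23/27)    [293 ≡ 23 mod 27]
  = -(27/23)    [QR: both ≡ 3 mod 4, sign flips]
  = -(4/23)    [27 ≡ 4 mod 23]
  = -(1/23)    [23 ≡ 7 mod 8 ⇒ (2/23)^2 = +1]
  = -1    [(1/23) = 1]
The Legendre symbol is -1, so x^2 ≡ 10070 (mod 7699) has no solution.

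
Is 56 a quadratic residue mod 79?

(56|79)
  = (7|79)    [79 ≡ 7 mod 8 ⇒ (2|79)^3 = +1]
  = -(79|7)    [QR: both ≡ 3 mod 4, sign flips]
  = -(2|7)    [79 ≡ 2 mod 7]
  = -(1|7)    [7 ≡ 7 mod 8 ⇒ (2|7) = +1]
  = -1    [(1|7) = 1]
The Legendre symbol is -1, so x^2 ≡ 56 (mod 79) has no solution.

no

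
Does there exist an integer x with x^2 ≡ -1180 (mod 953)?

no

Pull out -1: (-1180/953) = (-1/953)·(1180/953). Since 953 ≡ 1 (mod 4), (-1/953) = +1. Now have (1180/953).
Reduce the numerator: 1180 ≡ 227 (mod 953), so (1180/953) = (227/953).
953 ≡ 1 (mod 4), so quadratic reciprocity gives (227/953) = (953/227). Reduce: 953 ≡ 45 (mod 227). Now have (45/227).
45 ≡ 1 (mod 4), so quadratic reciprocity gives (45/227) = (227/45). Reduce: 227 ≡ 2 (mod 45). Now have (2/45).
Factor out 2: 2 = 2. Since 45 ≡ 5 (mod 8), (2/45) = -1. Now have -(1/45).
(1/45) = 1. Collecting the sign factors: -1.
(-1180/953) = -1, and 953 is prime, so -1180 is not a quadratic residue mod 953.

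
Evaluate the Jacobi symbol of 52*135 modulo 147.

By multiplicativity, (52·135|147) = (52|147)·(135|147).
First factor (52|147):
Factor out 2: 52 = 2^2·13. Since 147 ≡ 3 (mod 8), (2|147) = -1, and (2|147)^2 = +1. Now have (13|147).
13 ≡ 1 (mod 4), so quadratic reciprocity gives (13|147) = (147|13). Reduce: 147 ≡ 4 (mod 13). Now have (4|13).
Factor out 2: 4 = 2^2. Since 13 ≡ 5 (mod 8), (2|13) = -1, and (2|13)^2 = +1. Now have (1|13).
(1|13) = 1. Collecting the sign factors: 1.
Second factor (135|147):
Both 135 ≡ 3 and 147 ≡ 3 (mod 4), so reciprocity gives (135|147) = -(147|135). Reduce: 147 ≡ 12 (mod 135). Now have -(12|135).
Factor out 2: 12 = 2^2·3. Since 135 ≡ 7 (mod 8), (2|135) = +1, and (2|135)^2 = +1. Now have -(3|135).
Both 3 ≡ 3 and 135 ≡ 3 (mod 4), so reciprocity gives (3|135) = -(135|3). Reduce: 135 ≡ 0 (mod 3). Now have (0|3).
The numerator is now 0 with denominator 3 > 1: the symbol is 0.
Product: (1)·(0) = 0.

0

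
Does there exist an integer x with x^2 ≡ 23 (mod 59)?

no

(23/59)
  = -(59/23)    [QR: both ≡ 3 mod 4, sign flips]
  = -(13/23)    [59 ≡ 13 mod 23]
  = -(23/13)    [QR: 13 ≡ 1 mod 4, sign kept]
  = -(10/13)    [23 ≡ 10 mod 13]
  = (5/13)    [13 ≡ 5 mod 8 ⇒ (2/13) = -1]
  = (13/5)    [QR: 5 ≡ 1 mod 4, sign kept]
  = (3/5)    [13 ≡ 3 mod 5]
  = (5/3)    [QR: 5 ≡ 1 mod 4, sign kept]
  = (2/3)    [5 ≡ 2 mod 3]
  = -(1/3)    [3 ≡ 3 mod 8 ⇒ (2/3) = -1]
  = -1    [(1/3) = 1]
(23/59) = -1, and 59 is prime, so 23 is not a quadratic residue mod 59.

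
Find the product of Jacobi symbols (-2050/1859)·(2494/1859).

1

By multiplicativity, (-2050·2494/1859) = (-2050/1859)·(2494/1859).
First factor (-2050/1859):
Reduce the numerator: -2050 ≡ 1668 (mod 1859), so (-2050/1859) = (1668/1859).
Factor out 2: 1668 = 2^2·417. Since 1859 ≡ 3 (mod 8), (2/1859) = -1, and (2/1859)^2 = +1. Now have (417/1859).
417 ≡ 1 (mod 4), so quadratic reciprocity gives (417/1859) = (1859/417). Reduce: 1859 ≡ 191 (mod 417). Now have (191/417).
417 ≡ 1 (mod 4), so quadratic reciprocity gives (191/417) = (417/191). Reduce: 417 ≡ 35 (mod 191). Now have (35/191).
Both 35 ≡ 3 and 191 ≡ 3 (mod 4), so reciprocity gives (35/191) = -(191/35). Reduce: 191 ≡ 16 (mod 35). Now have -(16/35).
Factor out 2: 16 = 2^4. Since 35 ≡ 3 (mod 8), (2/35) = -1, and (2/35)^4 = +1. Now have -(1/35).
(1/35) = 1. Collecting the sign factors: -1.
Second factor (2494/1859):
Reduce the numerator: 2494 ≡ 635 (mod 1859), so (2494/1859) = (635/1859).
Both 635 ≡ 3 and 1859 ≡ 3 (mod 4), so reciprocity gives (635/1859) = -(1859/635). Reduce: 1859 ≡ 589 (mod 635). Now have -(589/635).
589 ≡ 1 (mod 4), so quadratic reciprocity gives (589/635) = (635/589). Reduce: 635 ≡ 46 (mod 589). Now have -(46/589).
Factor out 2: 46 = 2·23. Since 589 ≡ 5 (mod 8), (2/589) = -1. Now have (23/589).
589 ≡ 1 (mod 4), so quadratic reciprocity gives (23/589) = (589/23). Reduce: 589 ≡ 14 (mod 23). Now have (14/23).
Factor out 2: 14 = 2·7. Since 23 ≡ 7 (mod 8), (2/23) = +1. Now have (7/23).
Both 7 ≡ 3 and 23 ≡ 3 (mod 4), so reciprocity gives (7/23) = -(23/7). Reduce: 23 ≡ 2 (mod 7). Now have -(2/7).
Factor out 2: 2 = 2. Since 7 ≡ 7 (mod 8), (2/7) = +1. Now have -(1/7).
(1/7) = 1. Collecting the sign factors: -1.
Product: (-1)·(-1) = 1.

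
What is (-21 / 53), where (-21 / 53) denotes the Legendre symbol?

(-21 / 53)
  = (21 / 53)    [53 ≡ 1 mod 4 ⇒ (-1 / 53) = +1]
  = (53 / 21)    [QR: 21 ≡ 1 mod 4, sign kept]
  = (11 / 21)    [53 ≡ 11 mod 21]
  = (21 / 11)    [QR: 21 ≡ 1 mod 4, sign kept]
  = (10 / 11)    [21 ≡ 10 mod 11]
  = -(5 / 11)    [11 ≡ 3 mod 8 ⇒ (2 / 11) = -1]
  = -(11 / 5)    [QR: 5 ≡ 1 mod 4, sign kept]
  = -(1 / 5)    [11 ≡ 1 mod 5]
  = -1    [(1 / 5) = 1]

-1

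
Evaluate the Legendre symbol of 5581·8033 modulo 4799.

1

By multiplicativity, (5581·8033|4799) = (5581|4799)·(8033|4799).
First factor (5581|4799):
(5581|4799)
  = (782|4799)    [5581 ≡ 782 mod 4799]
  = (391|4799)    [4799 ≡ 7 mod 8 ⇒ (2|4799) = +1]
  = -(4799|391)    [QR: both ≡ 3 mod 4, sign flips]
  = -(107|391)    [4799 ≡ 107 mod 391]
  = (391|107)    [QR: both ≡ 3 mod 4, sign flips]
  = (70|107)    [391 ≡ 70 mod 107]
  = -(35|107)    [107 ≡ 3 mod 8 ⇒ (2|107) = -1]
  = (107|35)    [QR: both ≡ 3 mod 4, sign flips]
  = (2|35)    [107 ≡ 2 mod 35]
  = -(1|35)    [35 ≡ 3 mod 8 ⇒ (2|35) = -1]
  = -1    [(1|35) = 1]
Second factor (8033|4799):
(8033|4799)
  = (3234|4799)    [8033 ≡ 3234 mod 4799]
  = (1617|4799)    [4799 ≡ 7 mod 8 ⇒ (2|4799) = +1]
  = (4799|1617)    [QR: 1617 ≡ 1 mod 4, sign kept]
  = (1565|1617)    [4799 ≡ 1565 mod 1617]
  = (1617|1565)    [QR: 1565 ≡ 1 mod 4, sign kept]
  = (52|1565)    [1617 ≡ 52 mod 1565]
  = (13|1565)    [1565 ≡ 5 mod 8 ⇒ (2|1565)^2 = +1]
  = (1565|13)    [QR: 13 ≡ 1 mod 4, sign kept]
  = (5|13)    [1565 ≡ 5 mod 13]
  = (13|5)    [QR: 5 ≡ 1 mod 4, sign kept]
  = (3|5)    [13 ≡ 3 mod 5]
  = (5|3)    [QR: 5 ≡ 1 mod 4, sign kept]
  = (2|3)    [5 ≡ 2 mod 3]
  = -(1|3)    [3 ≡ 3 mod 8 ⇒ (2|3) = -1]
  = -1    [(1|3) = 1]
Product: (-1)·(-1) = 1.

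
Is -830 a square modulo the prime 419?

(-830/419)
  = -(830/419)    [419 ≡ 3 mod 4 ⇒ (-1/419) = -1]
  = -(411/419)    [830 ≡ 411 mod 419]
  = (419/411)    [QR: both ≡ 3 mod 4, sign flips]
  = (8/411)    [419 ≡ 8 mod 411]
  = -(1/411)    [411 ≡ 3 mod 8 ⇒ (2/411)^3 = -1]
  = -1    [(1/411) = 1]
(-830/419) = -1, and 419 is prime, so -830 is not a quadratic residue mod 419.

no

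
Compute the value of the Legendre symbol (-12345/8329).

-1

(-12345/8329)
  = (12345/8329)    [8329 ≡ 1 mod 4 ⇒ (-1/8329) = +1]
  = (4016/8329)    [12345 ≡ 4016 mod 8329]
  = (251/8329)    [8329 ≡ 1 mod 8 ⇒ (2/8329)^4 = +1]
  = (8329/251)    [QR: 8329 ≡ 1 mod 4, sign kept]
  = (46/251)    [8329 ≡ 46 mod 251]
  = -(23/251)    [251 ≡ 3 mod 8 ⇒ (2/251) = -1]
  = (251/23)    [QR: both ≡ 3 mod 4, sign flips]
  = (21/23)    [251 ≡ 21 mod 23]
  = (23/21)    [QR: 21 ≡ 1 mod 4, sign kept]
  = (2/21)    [23 ≡ 2 mod 21]
  = -(1/21)    [21 ≡ 5 mod 8 ⇒ (2/21) = -1]
  = -1    [(1/21) = 1]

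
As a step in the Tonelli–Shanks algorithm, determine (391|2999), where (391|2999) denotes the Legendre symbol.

1

(391|2999)
  = -(2999|391)    [QR: both ≡ 3 mod 4, sign flips]
  = -(262|391)    [2999 ≡ 262 mod 391]
  = -(131|391)    [391 ≡ 7 mod 8 ⇒ (2|391) = +1]
  = (391|131)    [QR: both ≡ 3 mod 4, sign flips]
  = (129|131)    [391 ≡ 129 mod 131]
  = (131|129)    [QR: 129 ≡ 1 mod 4, sign kept]
  = (2|129)    [131 ≡ 2 mod 129]
  = (1|129)    [129 ≡ 1 mod 8 ⇒ (2|129) = +1]
  = 1    [(1|129) = 1]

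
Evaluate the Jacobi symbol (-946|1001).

0

(-946|1001)
  = (55|1001)    [-946 ≡ 55 mod 1001]
  = (1001|55)    [QR: 1001 ≡ 1 mod 4, sign kept]
  = (11|55)    [1001 ≡ 11 mod 55]
  = -(55|11)    [QR: both ≡ 3 mod 4, sign flips]
  = -(0|11)    [55 ≡ 0 mod 11]
  = 0    [numerator 0, gcd > 1]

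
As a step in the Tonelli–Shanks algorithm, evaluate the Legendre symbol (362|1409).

(362|1409)
  = (181|1409)    [1409 ≡ 1 mod 8 ⇒ (2|1409) = +1]
  = (1409|181)    [QR: 181 ≡ 1 mod 4, sign kept]
  = (142|181)    [1409 ≡ 142 mod 181]
  = -(71|181)    [181 ≡ 5 mod 8 ⇒ (2|181) = -1]
  = -(181|71)    [QR: 181 ≡ 1 mod 4, sign kept]
  = -(39|71)    [181 ≡ 39 mod 71]
  = (71|39)    [QR: both ≡ 3 mod 4, sign flips]
  = (32|39)    [71 ≡ 32 mod 39]
  = (1|39)    [39 ≡ 7 mod 8 ⇒ (2|39)^5 = +1]
  = 1    [(1|39) = 1]

1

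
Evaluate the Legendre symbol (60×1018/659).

-1

By multiplicativity, (60·1018/659) = (60/659)·(1018/659).
First factor (60/659):
Factor out 2: 60 = 2^2·15. Since 659 ≡ 3 (mod 8), (2/659) = -1, and (2/659)^2 = +1. Now have (15/659).
Both 15 ≡ 3 and 659 ≡ 3 (mod 4), so reciprocity gives (15/659) = -(659/15). Reduce: 659 ≡ 14 (mod 15). Now have -(14/15).
Factor out 2: 14 = 2·7. Since 15 ≡ 7 (mod 8), (2/15) = +1. Now have -(7/15).
Both 7 ≡ 3 and 15 ≡ 3 (mod 4), so reciprocity gives (7/15) = -(15/7). Reduce: 15 ≡ 1 (mod 7). Now have (1/7).
(1/7) = 1. Collecting the sign factors: 1.
Second factor (1018/659):
Reduce the numerator: 1018 ≡ 359 (mod 659), so (1018/659) = (359/659).
Both 359 ≡ 3 and 659 ≡ 3 (mod 4), so reciprocity gives (359/659) = -(659/359). Reduce: 659 ≡ 300 (mod 359). Now have -(300/359).
Factor out 2: 300 = 2^2·75. Since 359 ≡ 7 (mod 8), (2/359) = +1, and (2/359)^2 = +1. Now have -(75/359).
Both 75 ≡ 3 and 359 ≡ 3 (mod 4), so reciprocity gives (75/359) = -(359/75). Reduce: 359 ≡ 59 (mod 75). Now have (59/75).
Both 59 ≡ 3 and 75 ≡ 3 (mod 4), so reciprocity gives (59/75) = -(75/59). Reduce: 75 ≡ 16 (mod 59). Now have -(16/59).
Factor out 2: 16 = 2^4. Since 59 ≡ 3 (mod 8), (2/59) = -1, and (2/59)^4 = +1. Now have -(1/59).
(1/59) = 1. Collecting the sign factors: -1.
Product: (1)·(-1) = -1.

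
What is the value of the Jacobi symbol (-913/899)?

Reduce the numerator: -913 ≡ 885 (mod 899), so (-913/899) = (885/899).
885 ≡ 1 (mod 4), so quadratic reciprocity gives (885/899) = (899/885). Reduce: 899 ≡ 14 (mod 885). Now have (14/885).
Factor out 2: 14 = 2·7. Since 885 ≡ 5 (mod 8), (2/885) = -1. Now have -(7/885).
885 ≡ 1 (mod 4), so quadratic reciprocity gives (7/885) = (885/7). Reduce: 885 ≡ 3 (mod 7). Now have -(3/7).
Both 3 ≡ 3 and 7 ≡ 3 (mod 4), so reciprocity gives (3/7) = -(7/3). Reduce: 7 ≡ 1 (mod 3). Now have (1/3).
(1/3) = 1. Collecting the sign factors: 1.

1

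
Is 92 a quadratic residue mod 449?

yes

Factor out 2: 92 = 2^2·23. Since 449 ≡ 1 (mod 8), (2|449) = +1, and (2|449)^2 = +1. Now have (23|449).
449 ≡ 1 (mod 4), so quadratic reciprocity gives (23|449) = (449|23). Reduce: 449 ≡ 12 (mod 23). Now have (12|23).
Factor out 2: 12 = 2^2·3. Since 23 ≡ 7 (mod 8), (2|23) = +1, and (2|23)^2 = +1. Now have (3|23).
Both 3 ≡ 3 and 23 ≡ 3 (mod 4), so reciprocity gives (3|23) = -(23|3). Reduce: 23 ≡ 2 (mod 3). Now have -(2|3).
Factor out 2: 2 = 2. Since 3 ≡ 3 (mod 8), (2|3) = -1. Now have (1|3).
(1|3) = 1. Collecting the sign factors: 1.
The Legendre symbol is 1, so x^2 ≡ 92 (mod 449) has solution.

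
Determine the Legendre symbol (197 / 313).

1

197 ≡ 1 (mod 4), so quadratic reciprocity gives (197 / 313) = (313 / 197). Reduce: 313 ≡ 116 (mod 197). Now have (116 / 197).
Factor out 2: 116 = 2^2·29. Since 197 ≡ 5 (mod 8), (2 / 197) = -1, and (2 / 197)^2 = +1. Now have (29 / 197).
29 ≡ 1 (mod 4), so quadratic reciprocity gives (29 / 197) = (197 / 29). Reduce: 197 ≡ 23 (mod 29). Now have (23 / 29).
29 ≡ 1 (mod 4), so quadratic reciprocity gives (23 / 29) = (29 / 23). Reduce: 29 ≡ 6 (mod 23). Now have (6 / 23).
Factor out 2: 6 = 2·3. Since 23 ≡ 7 (mod 8), (2 / 23) = +1. Now have (3 / 23).
Both 3 ≡ 3 and 23 ≡ 3 (mod 4), so reciprocity gives (3 / 23) = -(23 / 3). Reduce: 23 ≡ 2 (mod 3). Now have -(2 / 3).
Factor out 2: 2 = 2. Since 3 ≡ 3 (mod 8), (2 / 3) = -1. Now have (1 / 3).
(1 / 3) = 1. Collecting the sign factors: 1.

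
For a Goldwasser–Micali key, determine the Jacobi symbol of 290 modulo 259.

Reduce the numerator: 290 ≡ 31 (mod 259), so (290/259) = (31/259).
Both 31 ≡ 3 and 259 ≡ 3 (mod 4), so reciprocity gives (31/259) = -(259/31). Reduce: 259 ≡ 11 (mod 31). Now have -(11/31).
Both 11 ≡ 3 and 31 ≡ 3 (mod 4), so reciprocity gives (11/31) = -(31/11). Reduce: 31 ≡ 9 (mod 11). Now have (9/11).
9 ≡ 1 (mod 4), so quadratic reciprocity gives (9/11) = (11/9). Reduce: 11 ≡ 2 (mod 9). Now have (2/9).
Factor out 2: 2 = 2. Since 9 ≡ 1 (mod 8), (2/9) = +1. Now have (1/9).
(1/9) = 1. Collecting the sign factors: 1.

1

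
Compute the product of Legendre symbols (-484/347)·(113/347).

By multiplicativity, (-484·113/347) = (-484/347)·(113/347).
First factor (-484/347):
(-484/347)
  = (210/347)    [-484 ≡ 210 mod 347]
  = -(105/347)    [347 ≡ 3 mod 8 ⇒ (2/347) = -1]
  = -(347/105)    [QR: 105 ≡ 1 mod 4, sign kept]
  = -(32/105)    [347 ≡ 32 mod 105]
  = -(1/105)    [105 ≡ 1 mod 8 ⇒ (2/105)^5 = +1]
  = -1    [(1/105) = 1]
Second factor (113/347):
(113/347)
  = (347/113)    [QR: 113 ≡ 1 mod 4, sign kept]
  = (8/113)    [347 ≡ 8 mod 113]
  = (1/113)    [113 ≡ 1 mod 8 ⇒ (2/113)^3 = +1]
  = 1    [(1/113) = 1]
Product: (-1)·(1) = -1.

-1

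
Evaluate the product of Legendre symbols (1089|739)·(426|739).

-1

By multiplicativity, (1089·426|739) = (1089|739)·(426|739).
First factor (1089|739):
(1089|739)
  = (350|739)    [1089 ≡ 350 mod 739]
  = -(175|739)    [739 ≡ 3 mod 8 ⇒ (2|739) = -1]
  = (739|175)    [QR: both ≡ 3 mod 4, sign flips]
  = (39|175)    [739 ≡ 39 mod 175]
  = -(175|39)    [QR: both ≡ 3 mod 4, sign flips]
  = -(19|39)    [175 ≡ 19 mod 39]
  = (39|19)    [QR: both ≡ 3 mod 4, sign flips]
  = (1|19)    [39 ≡ 1 mod 19]
  = 1    [(1|19) = 1]
Second factor (426|739):
(426|739)
  = -(213|739)    [739 ≡ 3 mod 8 ⇒ (2|739) = -1]
  = -(739|213)    [QR: 213 ≡ 1 mod 4, sign kept]
  = -(100|213)    [739 ≡ 100 mod 213]
  = -(25|213)    [213 ≡ 5 mod 8 ⇒ (2|213)^2 = +1]
  = -(213|25)    [QR: 25 ≡ 1 mod 4, sign kept]
  = -(13|25)    [213 ≡ 13 mod 25]
  = -(25|13)    [QR: 13 ≡ 1 mod 4, sign kept]
  = -(12|13)    [25 ≡ 12 mod 13]
  = -(3|13)    [13 ≡ 5 mod 8 ⇒ (2|13)^2 = +1]
  = -(13|3)    [QR: 13 ≡ 1 mod 4, sign kept]
  = -(1|3)    [13 ≡ 1 mod 3]
  = -1    [(1|3) = 1]
Product: (1)·(-1) = -1.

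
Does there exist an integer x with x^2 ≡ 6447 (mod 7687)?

yes

Both 6447 ≡ 3 and 7687 ≡ 3 (mod 4), so reciprocity gives (6447/7687) = -(7687/6447). Reduce: 7687 ≡ 1240 (mod 6447). Now have -(1240/6447).
Factor out 2: 1240 = 2^3·155. Since 6447 ≡ 7 (mod 8), (2/6447) = +1, and (2/6447)^3 = +1. Now have -(155/6447).
Both 155 ≡ 3 and 6447 ≡ 3 (mod 4), so reciprocity gives (155/6447) = -(6447/155). Reduce: 6447 ≡ 92 (mod 155). Now have (92/155).
Factor out 2: 92 = 2^2·23. Since 155 ≡ 3 (mod 8), (2/155) = -1, and (2/155)^2 = +1. Now have (23/155).
Both 23 ≡ 3 and 155 ≡ 3 (mod 4), so reciprocity gives (23/155) = -(155/23). Reduce: 155 ≡ 17 (mod 23). Now have -(17/23).
17 ≡ 1 (mod 4), so quadratic reciprocity gives (17/23) = (23/17). Reduce: 23 ≡ 6 (mod 17). Now have -(6/17).
Factor out 2: 6 = 2·3. Since 17 ≡ 1 (mod 8), (2/17) = +1. Now have -(3/17).
17 ≡ 1 (mod 4), so quadratic reciprocity gives (3/17) = (17/3). Reduce: 17 ≡ 2 (mod 3). Now have -(2/3).
Factor out 2: 2 = 2. Since 3 ≡ 3 (mod 8), (2/3) = -1. Now have (1/3).
(1/3) = 1. Collecting the sign factors: 1.
(6447/7687) = 1, and 7687 is prime, so 6447 is a quadratic residue mod 7687.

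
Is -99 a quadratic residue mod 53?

yes

Reduce the numerator: -99 ≡ 7 (mod 53), so (-99/53) = (7/53).
53 ≡ 1 (mod 4), so quadratic reciprocity gives (7/53) = (53/7). Reduce: 53 ≡ 4 (mod 7). Now have (4/7).
Factor out 2: 4 = 2^2. Since 7 ≡ 7 (mod 8), (2/7) = +1, and (2/7)^2 = +1. Now have (1/7).
(1/7) = 1. Collecting the sign factors: 1.
The Legendre symbol is 1, so x^2 ≡ -99 (mod 53) has solution.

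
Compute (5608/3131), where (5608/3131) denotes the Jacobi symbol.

-1

(5608/3131)
  = (2477/3131)    [5608 ≡ 2477 mod 3131]
  = (3131/2477)    [QR: 2477 ≡ 1 mod 4, sign kept]
  = (654/2477)    [3131 ≡ 654 mod 2477]
  = -(327/2477)    [2477 ≡ 5 mod 8 ⇒ (2/2477) = -1]
  = -(2477/327)    [QR: 2477 ≡ 1 mod 4, sign kept]
  = -(188/327)    [2477 ≡ 188 mod 327]
  = -(47/327)    [327 ≡ 7 mod 8 ⇒ (2/327)^2 = +1]
  = (327/47)    [QR: both ≡ 3 mod 4, sign flips]
  = (45/47)    [327 ≡ 45 mod 47]
  = (47/45)    [QR: 45 ≡ 1 mod 4, sign kept]
  = (2/45)    [47 ≡ 2 mod 45]
  = -(1/45)    [45 ≡ 5 mod 8 ⇒ (2/45) = -1]
  = -1    [(1/45) = 1]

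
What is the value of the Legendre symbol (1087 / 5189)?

(1087 / 5189)
  = (5189 / 1087)    [QR: 5189 ≡ 1 mod 4, sign kept]
  = (841 / 1087)    [5189 ≡ 841 mod 1087]
  = (1087 / 841)    [QR: 841 ≡ 1 mod 4, sign kept]
  = (246 / 841)    [1087 ≡ 246 mod 841]
  = (123 / 841)    [841 ≡ 1 mod 8 ⇒ (2 / 841) = +1]
  = (841 / 123)    [QR: 841 ≡ 1 mod 4, sign kept]
  = (103 / 123)    [841 ≡ 103 mod 123]
  = -(123 / 103)    [QR: both ≡ 3 mod 4, sign flips]
  = -(20 / 103)    [123 ≡ 20 mod 103]
  = -(5 / 103)    [103 ≡ 7 mod 8 ⇒ (2 / 103)^2 = +1]
  = -(103 / 5)    [QR: 5 ≡ 1 mod 4, sign kept]
  = -(3 / 5)    [103 ≡ 3 mod 5]
  = -(5 / 3)    [QR: 5 ≡ 1 mod 4, sign kept]
  = -(2 / 3)    [5 ≡ 2 mod 3]
  = (1 / 3)    [3 ≡ 3 mod 8 ⇒ (2 / 3) = -1]
  = 1    [(1 / 3) = 1]

1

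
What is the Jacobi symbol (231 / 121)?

0

(231 / 121)
  = (110 / 121)    [231 ≡ 110 mod 121]
  = (55 / 121)    [121 ≡ 1 mod 8 ⇒ (2 / 121) = +1]
  = (121 / 55)    [QR: 121 ≡ 1 mod 4, sign kept]
  = (11 / 55)    [121 ≡ 11 mod 55]
  = -(55 / 11)    [QR: both ≡ 3 mod 4, sign flips]
  = -(0 / 11)    [55 ≡ 0 mod 11]
  = 0    [numerator 0, gcd > 1]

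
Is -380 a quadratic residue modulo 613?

(-380|613)
  = (233|613)    [-380 ≡ 233 mod 613]
  = (613|233)    [QR: 233 ≡ 1 mod 4, sign kept]
  = (147|233)    [613 ≡ 147 mod 233]
  = (233|147)    [QR: 233 ≡ 1 mod 4, sign kept]
  = (86|147)    [233 ≡ 86 mod 147]
  = -(43|147)    [147 ≡ 3 mod 8 ⇒ (2|147) = -1]
  = (147|43)    [QR: both ≡ 3 mod 4, sign flips]
  = (18|43)    [147 ≡ 18 mod 43]
  = -(9|43)    [43 ≡ 3 mod 8 ⇒ (2|43) = -1]
  = -(43|9)    [QR: 9 ≡ 1 mod 4, sign kept]
  = -(7|9)    [43 ≡ 7 mod 9]
  = -(9|7)    [QR: 9 ≡ 1 mod 4, sign kept]
  = -(2|7)    [9 ≡ 2 mod 7]
  = -(1|7)    [7 ≡ 7 mod 8 ⇒ (2|7) = +1]
  = -1    [(1|7) = 1]
(-380|613) = -1, and 613 is prime, so -380 is not a quadratic residue mod 613.

no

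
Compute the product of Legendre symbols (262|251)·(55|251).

By multiplicativity, (262·55|251) = (262|251)·(55|251).
First factor (262|251):
Reduce the numerator: 262 ≡ 11 (mod 251), so (262|251) = (11|251).
Both 11 ≡ 3 and 251 ≡ 3 (mod 4), so reciprocity gives (11|251) = -(251|11). Reduce: 251 ≡ 9 (mod 11). Now have -(9|11).
9 ≡ 1 (mod 4), so quadratic reciprocity gives (9|11) = (11|9). Reduce: 11 ≡ 2 (mod 9). Now have -(2|9).
Factor out 2: 2 = 2. Since 9 ≡ 1 (mod 8), (2|9) = +1. Now have -(1|9).
(1|9) = 1. Collecting the sign factors: -1.
Second factor (55|251):
Both 55 ≡ 3 and 251 ≡ 3 (mod 4), so reciprocity gives (55|251) = -(251|55). Reduce: 251 ≡ 31 (mod 55). Now have -(31|55).
Both 31 ≡ 3 and 55 ≡ 3 (mod 4), so reciprocity gives (31|55) = -(55|31). Reduce: 55 ≡ 24 (mod 31). Now have (24|31).
Factor out 2: 24 = 2^3·3. Since 31 ≡ 7 (mod 8), (2|31) = +1, and (2|31)^3 = +1. Now have (3|31).
Both 3 ≡ 3 and 31 ≡ 3 (mod 4), so reciprocity gives (3|31) = -(31|3). Reduce: 31 ≡ 1 (mod 3). Now have -(1|3).
(1|3) = 1. Collecting the sign factors: -1.
Product: (-1)·(-1) = 1.

1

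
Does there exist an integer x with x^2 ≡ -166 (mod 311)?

no

Pull out -1: (-166/311) = (-1/311)·(166/311). Since 311 ≡ 3 (mod 4), (-1/311) = -1. Now have -(166/311).
Factor out 2: 166 = 2·83. Since 311 ≡ 7 (mod 8), (2/311) = +1. Now have -(83/311).
Both 83 ≡ 3 and 311 ≡ 3 (mod 4), so reciprocity gives (83/311) = -(311/83). Reduce: 311 ≡ 62 (mod 83). Now have (62/83).
Factor out 2: 62 = 2·31. Since 83 ≡ 3 (mod 8), (2/83) = -1. Now have -(31/83).
Both 31 ≡ 3 and 83 ≡ 3 (mod 4), so reciprocity gives (31/83) = -(83/31). Reduce: 83 ≡ 21 (mod 31). Now have (21/31).
21 ≡ 1 (mod 4), so quadratic reciprocity gives (21/31) = (31/21). Reduce: 31 ≡ 10 (mod 21). Now have (10/21).
Factor out 2: 10 = 2·5. Since 21 ≡ 5 (mod 8), (2/21) = -1. Now have -(5/21).
5 ≡ 1 (mod 4), so quadratic reciprocity gives (5/21) = (21/5). Reduce: 21 ≡ 1 (mod 5). Now have -(1/5).
(1/5) = 1. Collecting the sign factors: -1.
The Legendre symbol is -1, so x^2 ≡ -166 (mod 311) has no solution.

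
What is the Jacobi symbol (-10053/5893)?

(-10053/5893)
  = (1733/5893)    [-10053 ≡ 1733 mod 5893]
  = (5893/1733)    [QR: 1733 ≡ 1 mod 4, sign kept]
  = (694/1733)    [5893 ≡ 694 mod 1733]
  = -(347/1733)    [1733 ≡ 5 mod 8 ⇒ (2/1733) = -1]
  = -(1733/347)    [QR: 1733 ≡ 1 mod 4, sign kept]
  = -(345/347)    [1733 ≡ 345 mod 347]
  = -(347/345)    [QR: 345 ≡ 1 mod 4, sign kept]
  = -(2/345)    [347 ≡ 2 mod 345]
  = -(1/345)    [345 ≡ 1 mod 8 ⇒ (2/345) = +1]
  = -1    [(1/345) = 1]

-1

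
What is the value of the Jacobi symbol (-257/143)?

-1

(-257/143)
  = (29/143)    [-257 ≡ 29 mod 143]
  = (143/29)    [QR: 29 ≡ 1 mod 4, sign kept]
  = (27/29)    [143 ≡ 27 mod 29]
  = (29/27)    [QR: 29 ≡ 1 mod 4, sign kept]
  = (2/27)    [29 ≡ 2 mod 27]
  = -(1/27)    [27 ≡ 3 mod 8 ⇒ (2/27) = -1]
  = -1    [(1/27) = 1]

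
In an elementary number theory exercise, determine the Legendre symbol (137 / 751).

(137 / 751)
  = (751 / 137)    [QR: 137 ≡ 1 mod 4, sign kept]
  = (66 / 137)    [751 ≡ 66 mod 137]
  = (33 / 137)    [137 ≡ 1 mod 8 ⇒ (2 / 137) = +1]
  = (137 / 33)    [QR: 33 ≡ 1 mod 4, sign kept]
  = (5 / 33)    [137 ≡ 5 mod 33]
  = (33 / 5)    [QR: 5 ≡ 1 mod 4, sign kept]
  = (3 / 5)    [33 ≡ 3 mod 5]
  = (5 / 3)    [QR: 5 ≡ 1 mod 4, sign kept]
  = (2 / 3)    [5 ≡ 2 mod 3]
  = -(1 / 3)    [3 ≡ 3 mod 8 ⇒ (2 / 3) = -1]
  = -1    [(1 / 3) = 1]

-1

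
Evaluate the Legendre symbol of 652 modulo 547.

-1

(652|547)
  = (105|547)    [652 ≡ 105 mod 547]
  = (547|105)    [QR: 105 ≡ 1 mod 4, sign kept]
  = (22|105)    [547 ≡ 22 mod 105]
  = (11|105)    [105 ≡ 1 mod 8 ⇒ (2|105) = +1]
  = (105|11)    [QR: 105 ≡ 1 mod 4, sign kept]
  = (6|11)    [105 ≡ 6 mod 11]
  = -(3|11)    [11 ≡ 3 mod 8 ⇒ (2|11) = -1]
  = (11|3)    [QR: both ≡ 3 mod 4, sign flips]
  = (2|3)    [11 ≡ 2 mod 3]
  = -(1|3)    [3 ≡ 3 mod 8 ⇒ (2|3) = -1]
  = -1    [(1|3) = 1]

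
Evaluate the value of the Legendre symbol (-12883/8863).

1

Reduce the numerator: -12883 ≡ 4843 (mod 8863), so (-12883/8863) = (4843/8863).
Both 4843 ≡ 3 and 8863 ≡ 3 (mod 4), so reciprocity gives (4843/8863) = -(8863/4843). Reduce: 8863 ≡ 4020 (mod 4843). Now have -(4020/4843).
Factor out 2: 4020 = 2^2·1005. Since 4843 ≡ 3 (mod 8), (2/4843) = -1, and (2/4843)^2 = +1. Now have -(1005/4843).
1005 ≡ 1 (mod 4), so quadratic reciprocity gives (1005/4843) = (4843/1005). Reduce: 4843 ≡ 823 (mod 1005). Now have -(823/1005).
1005 ≡ 1 (mod 4), so quadratic reciprocity gives (823/1005) = (1005/823). Reduce: 1005 ≡ 182 (mod 823). Now have -(182/823).
Factor out 2: 182 = 2·91. Since 823 ≡ 7 (mod 8), (2/823) = +1. Now have -(91/823).
Both 91 ≡ 3 and 823 ≡ 3 (mod 4), so reciprocity gives (91/823) = -(823/91). Reduce: 823 ≡ 4 (mod 91). Now have (4/91).
Factor out 2: 4 = 2^2. Since 91 ≡ 3 (mod 8), (2/91) = -1, and (2/91)^2 = +1. Now have (1/91).
(1/91) = 1. Collecting the sign factors: 1.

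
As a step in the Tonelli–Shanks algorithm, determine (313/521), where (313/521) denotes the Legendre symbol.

313 ≡ 1 (mod 4), so quadratic reciprocity gives (313/521) = (521/313). Reduce: 521 ≡ 208 (mod 313). Now have (208/313).
Factor out 2: 208 = 2^4·13. Since 313 ≡ 1 (mod 8), (2/313) = +1, and (2/313)^4 = +1. Now have (13/313).
13 ≡ 1 (mod 4), so quadratic reciprocity gives (13/313) = (313/13). Reduce: 313 ≡ 1 (mod 13). Now have (1/13).
(1/13) = 1. Collecting the sign factors: 1.

1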